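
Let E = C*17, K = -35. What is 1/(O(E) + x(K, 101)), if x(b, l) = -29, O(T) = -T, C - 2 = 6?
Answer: -1/165 ≈ -0.0060606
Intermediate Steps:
C = 8 (C = 2 + 6 = 8)
E = 136 (E = 8*17 = 136)
1/(O(E) + x(K, 101)) = 1/(-1*136 - 29) = 1/(-136 - 29) = 1/(-165) = -1/165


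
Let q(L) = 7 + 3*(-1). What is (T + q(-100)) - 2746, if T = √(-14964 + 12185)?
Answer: -2742 + I*√2779 ≈ -2742.0 + 52.716*I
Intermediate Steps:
T = I*√2779 (T = √(-2779) = I*√2779 ≈ 52.716*I)
q(L) = 4 (q(L) = 7 - 3 = 4)
(T + q(-100)) - 2746 = (I*√2779 + 4) - 2746 = (4 + I*√2779) - 2746 = -2742 + I*√2779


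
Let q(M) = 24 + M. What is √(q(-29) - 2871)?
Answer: 2*I*√719 ≈ 53.628*I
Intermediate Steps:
√(q(-29) - 2871) = √((24 - 29) - 2871) = √(-5 - 2871) = √(-2876) = 2*I*√719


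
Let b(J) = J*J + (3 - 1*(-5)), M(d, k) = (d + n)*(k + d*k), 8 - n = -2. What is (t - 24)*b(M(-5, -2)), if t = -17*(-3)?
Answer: 43416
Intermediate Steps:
n = 10 (n = 8 - 1*(-2) = 8 + 2 = 10)
M(d, k) = (10 + d)*(k + d*k) (M(d, k) = (d + 10)*(k + d*k) = (10 + d)*(k + d*k))
b(J) = 8 + J² (b(J) = J² + (3 + 5) = J² + 8 = 8 + J²)
t = 51
(t - 24)*b(M(-5, -2)) = (51 - 24)*(8 + (-2*(10 + (-5)² + 11*(-5)))²) = 27*(8 + (-2*(10 + 25 - 55))²) = 27*(8 + (-2*(-20))²) = 27*(8 + 40²) = 27*(8 + 1600) = 27*1608 = 43416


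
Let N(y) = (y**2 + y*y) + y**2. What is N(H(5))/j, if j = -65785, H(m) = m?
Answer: -15/13157 ≈ -0.0011401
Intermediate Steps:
N(y) = 3*y**2 (N(y) = (y**2 + y**2) + y**2 = 2*y**2 + y**2 = 3*y**2)
N(H(5))/j = (3*5**2)/(-65785) = (3*25)*(-1/65785) = 75*(-1/65785) = -15/13157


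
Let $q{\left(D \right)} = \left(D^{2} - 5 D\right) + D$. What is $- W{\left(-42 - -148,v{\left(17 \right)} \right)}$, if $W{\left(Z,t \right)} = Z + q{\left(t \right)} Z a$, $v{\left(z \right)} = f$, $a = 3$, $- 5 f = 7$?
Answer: $- \frac{62752}{25} \approx -2510.1$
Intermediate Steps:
$f = - \frac{7}{5}$ ($f = \left(- \frac{1}{5}\right) 7 = - \frac{7}{5} \approx -1.4$)
$q{\left(D \right)} = D^{2} - 4 D$
$v{\left(z \right)} = - \frac{7}{5}$
$W{\left(Z,t \right)} = Z + 3 Z t \left(-4 + t\right)$ ($W{\left(Z,t \right)} = Z + t \left(-4 + t\right) Z 3 = Z + Z t \left(-4 + t\right) 3 = Z + 3 Z t \left(-4 + t\right)$)
$- W{\left(-42 - -148,v{\left(17 \right)} \right)} = - \left(-42 - -148\right) \left(1 + 3 \left(- \frac{7}{5}\right) \left(-4 - \frac{7}{5}\right)\right) = - \left(-42 + 148\right) \left(1 + 3 \left(- \frac{7}{5}\right) \left(- \frac{27}{5}\right)\right) = - 106 \left(1 + \frac{567}{25}\right) = - \frac{106 \cdot 592}{25} = \left(-1\right) \frac{62752}{25} = - \frac{62752}{25}$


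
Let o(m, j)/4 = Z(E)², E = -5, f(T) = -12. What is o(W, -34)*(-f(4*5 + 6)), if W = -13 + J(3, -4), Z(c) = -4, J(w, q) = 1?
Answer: 768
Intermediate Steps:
W = -12 (W = -13 + 1 = -12)
o(m, j) = 64 (o(m, j) = 4*(-4)² = 4*16 = 64)
o(W, -34)*(-f(4*5 + 6)) = 64*(-1*(-12)) = 64*12 = 768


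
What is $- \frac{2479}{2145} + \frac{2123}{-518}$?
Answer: $- \frac{5837957}{1111110} \approx -5.2542$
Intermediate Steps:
$- \frac{2479}{2145} + \frac{2123}{-518} = \left(-2479\right) \frac{1}{2145} + 2123 \left(- \frac{1}{518}\right) = - \frac{2479}{2145} - \frac{2123}{518} = - \frac{5837957}{1111110}$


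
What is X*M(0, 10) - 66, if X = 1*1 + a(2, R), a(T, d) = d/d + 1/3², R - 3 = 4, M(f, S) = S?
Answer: -404/9 ≈ -44.889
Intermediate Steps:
R = 7 (R = 3 + 4 = 7)
a(T, d) = 10/9 (a(T, d) = 1 + 1/9 = 1 + 1*(⅑) = 1 + ⅑ = 10/9)
X = 19/9 (X = 1*1 + 10/9 = 1 + 10/9 = 19/9 ≈ 2.1111)
X*M(0, 10) - 66 = (19/9)*10 - 66 = 190/9 - 66 = -404/9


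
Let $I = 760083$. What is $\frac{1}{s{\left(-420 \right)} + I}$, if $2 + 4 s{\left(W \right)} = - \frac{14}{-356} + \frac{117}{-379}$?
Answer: $\frac{269848}{205106724287} \approx 1.3156 \cdot 10^{-6}$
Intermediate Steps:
$s{\left(W \right)} = - \frac{153097}{269848}$ ($s{\left(W \right)} = - \frac{1}{2} + \frac{- \frac{14}{-356} + \frac{117}{-379}}{4} = - \frac{1}{2} + \frac{\left(-14\right) \left(- \frac{1}{356}\right) + 117 \left(- \frac{1}{379}\right)}{4} = - \frac{1}{2} + \frac{\frac{7}{178} - \frac{117}{379}}{4} = - \frac{1}{2} + \frac{1}{4} \left(- \frac{18173}{67462}\right) = - \frac{1}{2} - \frac{18173}{269848} = - \frac{153097}{269848}$)
$\frac{1}{s{\left(-420 \right)} + I} = \frac{1}{- \frac{153097}{269848} + 760083} = \frac{1}{\frac{205106724287}{269848}} = \frac{269848}{205106724287}$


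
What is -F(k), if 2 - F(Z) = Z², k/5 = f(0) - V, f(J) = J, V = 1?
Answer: 23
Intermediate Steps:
k = -5 (k = 5*(0 - 1*1) = 5*(0 - 1) = 5*(-1) = -5)
F(Z) = 2 - Z²
-F(k) = -(2 - 1*(-5)²) = -(2 - 1*25) = -(2 - 25) = -1*(-23) = 23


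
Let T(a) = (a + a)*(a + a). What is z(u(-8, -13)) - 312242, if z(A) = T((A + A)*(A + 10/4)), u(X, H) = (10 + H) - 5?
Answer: -281266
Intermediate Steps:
u(X, H) = 5 + H
T(a) = 4*a**2 (T(a) = (2*a)*(2*a) = 4*a**2)
z(A) = 16*A**2*(5/2 + A)**2 (z(A) = 4*((A + A)*(A + 10/4))**2 = 4*((2*A)*(A + 10*(1/4)))**2 = 4*((2*A)*(A + 5/2))**2 = 4*((2*A)*(5/2 + A))**2 = 4*(2*A*(5/2 + A))**2 = 4*(4*A**2*(5/2 + A)**2) = 16*A**2*(5/2 + A)**2)
z(u(-8, -13)) - 312242 = 4*(5 - 13)**2*(5 + 2*(5 - 13))**2 - 312242 = 4*(-8)**2*(5 + 2*(-8))**2 - 312242 = 4*64*(5 - 16)**2 - 312242 = 4*64*(-11)**2 - 312242 = 4*64*121 - 312242 = 30976 - 312242 = -281266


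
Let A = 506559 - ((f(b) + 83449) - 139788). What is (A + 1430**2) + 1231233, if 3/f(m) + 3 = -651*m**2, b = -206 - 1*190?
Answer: 130638666148264/34029073 ≈ 3.8390e+6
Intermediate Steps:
b = -396 (b = -206 - 190 = -396)
f(m) = 3/(-3 - 651*m**2)
A = 19154897133555/34029073 (A = 506559 - ((-1/(1 + 217*(-396)**2) + 83449) - 139788) = 506559 - ((-1/(1 + 217*156816) + 83449) - 139788) = 506559 - ((-1/(1 + 34029072) + 83449) - 139788) = 506559 - ((-1/34029073 + 83449) - 139788) = 506559 - (2839692112776/34029073 - 139788) = 506559 - 1*(-1917163943748/34029073) = 506559 + 1917163943748/34029073 = 19154897133555/34029073 ≈ 5.6290e+5)
(A + 1430**2) + 1231233 = (19154897133555/34029073 + 1430**2) + 1231233 = (19154897133555/34029073 + 2044900) + 1231233 = 88740948511255/34029073 + 1231233 = 130638666148264/34029073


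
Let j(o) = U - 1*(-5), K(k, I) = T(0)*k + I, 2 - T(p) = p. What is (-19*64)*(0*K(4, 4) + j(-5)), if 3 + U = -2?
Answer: 0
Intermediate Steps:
U = -5 (U = -3 - 2 = -5)
T(p) = 2 - p
K(k, I) = I + 2*k (K(k, I) = (2 - 1*0)*k + I = (2 + 0)*k + I = 2*k + I = I + 2*k)
j(o) = 0 (j(o) = -5 - 1*(-5) = -5 + 5 = 0)
(-19*64)*(0*K(4, 4) + j(-5)) = (-19*64)*(0*(4 + 2*4) + 0) = -1216*(0*(4 + 8) + 0) = -1216*(0*12 + 0) = -1216*(0 + 0) = -1216*0 = 0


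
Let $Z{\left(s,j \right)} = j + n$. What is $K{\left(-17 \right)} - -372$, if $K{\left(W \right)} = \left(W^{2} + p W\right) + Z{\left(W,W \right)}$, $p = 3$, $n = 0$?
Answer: $593$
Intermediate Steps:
$Z{\left(s,j \right)} = j$ ($Z{\left(s,j \right)} = j + 0 = j$)
$K{\left(W \right)} = W^{2} + 4 W$ ($K{\left(W \right)} = \left(W^{2} + 3 W\right) + W = W^{2} + 4 W$)
$K{\left(-17 \right)} - -372 = - 17 \left(4 - 17\right) - -372 = \left(-17\right) \left(-13\right) + 372 = 221 + 372 = 593$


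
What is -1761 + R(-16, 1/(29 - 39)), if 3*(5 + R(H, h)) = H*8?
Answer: -5426/3 ≈ -1808.7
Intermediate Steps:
R(H, h) = -5 + 8*H/3 (R(H, h) = -5 + (H*8)/3 = -5 + (8*H)/3 = -5 + 8*H/3)
-1761 + R(-16, 1/(29 - 39)) = -1761 + (-5 + (8/3)*(-16)) = -1761 + (-5 - 128/3) = -1761 - 143/3 = -5426/3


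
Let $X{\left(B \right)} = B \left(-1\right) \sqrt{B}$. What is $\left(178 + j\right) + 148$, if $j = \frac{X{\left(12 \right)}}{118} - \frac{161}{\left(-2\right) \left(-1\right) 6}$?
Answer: $\frac{3751}{12} - \frac{12 \sqrt{3}}{59} \approx 312.23$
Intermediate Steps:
$X{\left(B \right)} = - B^{\frac{3}{2}}$ ($X{\left(B \right)} = - B \sqrt{B} = - B^{\frac{3}{2}}$)
$j = - \frac{161}{12} - \frac{12 \sqrt{3}}{59}$ ($j = \frac{\left(-1\right) 12^{\frac{3}{2}}}{118} - \frac{161}{\left(-2\right) \left(-1\right) 6} = - 24 \sqrt{3} \cdot \frac{1}{118} - \frac{161}{2 \cdot 6} = - 24 \sqrt{3} \cdot \frac{1}{118} - \frac{161}{12} = - \frac{12 \sqrt{3}}{59} - \frac{161}{12} = - \frac{161}{12} - \frac{12 \sqrt{3}}{59} \approx -13.769$)
$\left(178 + j\right) + 148 = \left(178 - \left(\frac{161}{12} + \frac{12 \sqrt{3}}{59}\right)\right) + 148 = \left(\frac{1975}{12} - \frac{12 \sqrt{3}}{59}\right) + 148 = \frac{3751}{12} - \frac{12 \sqrt{3}}{59}$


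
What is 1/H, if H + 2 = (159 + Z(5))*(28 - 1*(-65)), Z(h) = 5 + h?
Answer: 1/15715 ≈ 6.3633e-5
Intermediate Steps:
H = 15715 (H = -2 + (159 + (5 + 5))*(28 - 1*(-65)) = -2 + (159 + 10)*(28 + 65) = -2 + 169*93 = -2 + 15717 = 15715)
1/H = 1/15715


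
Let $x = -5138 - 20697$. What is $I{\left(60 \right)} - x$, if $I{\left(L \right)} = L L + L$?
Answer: $29495$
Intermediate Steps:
$I{\left(L \right)} = L + L^{2}$ ($I{\left(L \right)} = L^{2} + L = L + L^{2}$)
$x = -25835$ ($x = -5138 - 20697 = -25835$)
$I{\left(60 \right)} - x = 60 \left(1 + 60\right) - -25835 = 60 \cdot 61 + 25835 = 3660 + 25835 = 29495$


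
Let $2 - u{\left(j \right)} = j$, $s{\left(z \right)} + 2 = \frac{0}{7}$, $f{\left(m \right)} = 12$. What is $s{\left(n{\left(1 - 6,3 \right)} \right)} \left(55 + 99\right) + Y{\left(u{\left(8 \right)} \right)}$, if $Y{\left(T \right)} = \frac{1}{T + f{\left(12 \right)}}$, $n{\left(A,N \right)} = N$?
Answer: $- \frac{1847}{6} \approx -307.83$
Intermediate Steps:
$s{\left(z \right)} = -2$ ($s{\left(z \right)} = -2 + \frac{0}{7} = -2 + 0 \cdot \frac{1}{7} = -2 + 0 = -2$)
$u{\left(j \right)} = 2 - j$
$Y{\left(T \right)} = \frac{1}{12 + T}$ ($Y{\left(T \right)} = \frac{1}{T + 12} = \frac{1}{12 + T}$)
$s{\left(n{\left(1 - 6,3 \right)} \right)} \left(55 + 99\right) + Y{\left(u{\left(8 \right)} \right)} = - 2 \left(55 + 99\right) + \frac{1}{12 + \left(2 - 8\right)} = \left(-2\right) 154 + \frac{1}{12 + \left(2 - 8\right)} = -308 + \frac{1}{12 - 6} = -308 + \frac{1}{6} = - \frac{1847}{6}$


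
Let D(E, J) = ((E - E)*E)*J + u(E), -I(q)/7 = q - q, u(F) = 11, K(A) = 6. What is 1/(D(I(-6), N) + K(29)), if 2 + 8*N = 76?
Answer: 1/17 ≈ 0.058824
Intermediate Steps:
I(q) = 0 (I(q) = -7*(q - q) = -7*0 = 0)
N = 37/4 (N = -¼ + (⅛)*76 = -¼ + 19/2 = 37/4 ≈ 9.2500)
D(E, J) = 11 (D(E, J) = ((E - E)*E)*J + 11 = (0*E)*J + 11 = 0*J + 11 = 0 + 11 = 11)
1/(D(I(-6), N) + K(29)) = 1/(11 + 6) = 1/17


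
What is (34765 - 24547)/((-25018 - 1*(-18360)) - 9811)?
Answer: -10218/16469 ≈ -0.62044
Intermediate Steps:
(34765 - 24547)/((-25018 - 1*(-18360)) - 9811) = 10218/((-25018 + 18360) - 9811) = 10218/(-6658 - 9811) = 10218/(-16469) = 10218*(-1/16469) = -10218/16469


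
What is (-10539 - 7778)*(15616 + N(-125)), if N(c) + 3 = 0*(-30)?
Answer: -285983321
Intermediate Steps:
N(c) = -3 (N(c) = -3 + 0*(-30) = -3 + 0 = -3)
(-10539 - 7778)*(15616 + N(-125)) = (-10539 - 7778)*(15616 - 3) = -18317*15613 = -285983321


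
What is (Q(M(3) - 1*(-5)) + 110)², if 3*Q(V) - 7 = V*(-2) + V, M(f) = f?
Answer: 108241/9 ≈ 12027.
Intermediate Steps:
Q(V) = 7/3 - V/3 (Q(V) = 7/3 + (V*(-2) + V)/3 = 7/3 + (-2*V + V)/3 = 7/3 + (-V)/3 = 7/3 - V/3)
(Q(M(3) - 1*(-5)) + 110)² = ((7/3 - (3 - 1*(-5))/3) + 110)² = ((7/3 - (3 + 5)/3) + 110)² = ((7/3 - ⅓*8) + 110)² = ((7/3 - 8/3) + 110)² = (-⅓ + 110)² = (329/3)² = 108241/9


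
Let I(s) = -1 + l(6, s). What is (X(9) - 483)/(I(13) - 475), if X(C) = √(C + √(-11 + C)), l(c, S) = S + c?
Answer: 483/457 - √(9 + I*√2)/457 ≈ 1.0503 - 0.00051419*I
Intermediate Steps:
I(s) = 5 + s (I(s) = -1 + (s + 6) = -1 + (6 + s) = 5 + s)
(X(9) - 483)/(I(13) - 475) = (√(9 + √(-11 + 9)) - 483)/((5 + 13) - 475) = (√(9 + √(-2)) - 483)/(18 - 475) = (√(9 + I*√2) - 483)/(-457) = (-483 + √(9 + I*√2))*(-1/457) = 483/457 - √(9 + I*√2)/457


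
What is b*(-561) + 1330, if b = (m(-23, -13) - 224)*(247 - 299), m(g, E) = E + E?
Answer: -7291670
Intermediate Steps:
m(g, E) = 2*E
b = 13000 (b = (2*(-13) - 224)*(247 - 299) = (-26 - 224)*(-52) = -250*(-52) = 13000)
b*(-561) + 1330 = 13000*(-561) + 1330 = -7293000 + 1330 = -7291670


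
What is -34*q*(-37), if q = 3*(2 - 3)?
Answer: -3774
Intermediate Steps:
q = -3 (q = 3*(-1) = -3)
-34*q*(-37) = -34*(-3)*(-37) = 102*(-37) = -3774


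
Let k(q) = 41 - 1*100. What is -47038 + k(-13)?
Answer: -47097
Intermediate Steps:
k(q) = -59 (k(q) = 41 - 100 = -59)
-47038 + k(-13) = -47038 - 59 = -47097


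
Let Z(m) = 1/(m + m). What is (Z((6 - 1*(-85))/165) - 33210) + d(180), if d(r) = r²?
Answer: -147255/182 ≈ -809.09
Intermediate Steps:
Z(m) = 1/(2*m)
(Z((6 - 1*(-85))/165) - 33210) + d(180) = (1/(2*(((6 - 1*(-85))/165))) - 33210) + 180² = (1/(2*(((6 + 85)*(1/165)))) - 33210) + 32400 = (1/(2*((91*(1/165)))) - 33210) + 32400 = (1/(2*(91/165)) - 33210) + 32400 = ((½)*(165/91) - 33210) + 32400 = (165/182 - 33210) + 32400 = -6044055/182 + 32400 = -147255/182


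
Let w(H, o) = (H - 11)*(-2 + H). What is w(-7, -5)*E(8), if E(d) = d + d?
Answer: 2592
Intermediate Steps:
E(d) = 2*d
w(H, o) = (-11 + H)*(-2 + H)
w(-7, -5)*E(8) = (22 + (-7)**2 - 13*(-7))*(2*8) = (22 + 49 + 91)*16 = 162*16 = 2592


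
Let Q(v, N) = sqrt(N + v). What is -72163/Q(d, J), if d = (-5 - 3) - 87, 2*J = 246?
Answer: -10309*sqrt(7)/2 ≈ -13638.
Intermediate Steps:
J = 123 (J = (1/2)*246 = 123)
d = -95 (d = -8 - 87 = -95)
-72163/Q(d, J) = -72163/sqrt(123 - 95) = -72163*sqrt(7)/14 = -10309*sqrt(7)/2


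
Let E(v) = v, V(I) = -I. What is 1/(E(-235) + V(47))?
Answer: -1/282 ≈ -0.0035461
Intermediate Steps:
1/(E(-235) + V(47)) = 1/(-235 - 1*47) = 1/(-235 - 47) = 1/(-282) = -1/282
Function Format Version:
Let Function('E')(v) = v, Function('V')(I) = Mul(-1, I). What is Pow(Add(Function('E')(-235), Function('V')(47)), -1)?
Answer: Rational(-1, 282) ≈ -0.0035461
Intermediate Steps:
Pow(Add(Function('E')(-235), Function('V')(47)), -1) = Pow(Add(-235, Mul(-1, 47)), -1) = Pow(Add(-235, -47), -1) = Pow(-282, -1) = Rational(-1, 282)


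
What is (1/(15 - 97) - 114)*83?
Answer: -775967/82 ≈ -9463.0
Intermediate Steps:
(1/(15 - 97) - 114)*83 = (1/(-82) - 114)*83 = (-1/82 - 114)*83 = -9349/82*83 = -775967/82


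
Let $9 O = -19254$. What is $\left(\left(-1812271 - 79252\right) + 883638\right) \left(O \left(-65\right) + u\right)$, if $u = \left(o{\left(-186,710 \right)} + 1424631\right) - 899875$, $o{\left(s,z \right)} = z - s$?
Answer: $- \frac{2009849683510}{3} \approx -6.6995 \cdot 10^{11}$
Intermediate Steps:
$O = - \frac{6418}{3}$ ($O = \frac{1}{9} \left(-19254\right) = - \frac{6418}{3} \approx -2139.3$)
$u = 525652$ ($u = \left(\left(710 - -186\right) + 1424631\right) - 899875 = \left(\left(710 + 186\right) + 1424631\right) - 899875 = \left(896 + 1424631\right) - 899875 = 1425527 - 899875 = 525652$)
$\left(\left(-1812271 - 79252\right) + 883638\right) \left(O \left(-65\right) + u\right) = \left(\left(-1812271 - 79252\right) + 883638\right) \left(\left(- \frac{6418}{3}\right) \left(-65\right) + 525652\right) = \left(\left(-1812271 - 79252\right) + 883638\right) \left(\frac{417170}{3} + 525652\right) = \left(-1891523 + 883638\right) \frac{1994126}{3} = \left(-1007885\right) \frac{1994126}{3} = - \frac{2009849683510}{3}$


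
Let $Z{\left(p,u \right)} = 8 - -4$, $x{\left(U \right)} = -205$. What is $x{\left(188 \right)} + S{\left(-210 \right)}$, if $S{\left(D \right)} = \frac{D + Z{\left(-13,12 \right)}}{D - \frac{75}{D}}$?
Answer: $- \frac{598903}{2935} \approx -204.06$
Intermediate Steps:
$Z{\left(p,u \right)} = 12$ ($Z{\left(p,u \right)} = 8 + 4 = 12$)
$S{\left(D \right)} = \frac{12 + D}{D - \frac{75}{D}}$ ($S{\left(D \right)} = \frac{D + 12}{D - \frac{75}{D}} = \frac{12 + D}{D - \frac{75}{D}}$)
$x{\left(188 \right)} + S{\left(-210 \right)} = -205 - \frac{210 \left(12 - 210\right)}{-75 + \left(-210\right)^{2}} = -205 - 210 \frac{1}{-75 + 44100} \left(-198\right) = -205 - 210 \cdot \frac{1}{44025} \left(-198\right) = -205 - \frac{14}{2935} \left(-198\right) = -205 + \frac{2772}{2935} = - \frac{598903}{2935}$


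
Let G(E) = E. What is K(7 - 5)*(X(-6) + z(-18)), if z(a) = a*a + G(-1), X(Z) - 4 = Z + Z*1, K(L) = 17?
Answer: 5355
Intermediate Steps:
X(Z) = 4 + 2*Z (X(Z) = 4 + (Z + Z*1) = 4 + (Z + Z) = 4 + 2*Z)
z(a) = -1 + a² (z(a) = a*a - 1 = a² - 1 = -1 + a²)
K(7 - 5)*(X(-6) + z(-18)) = 17*((4 + 2*(-6)) + (-1 + (-18)²)) = 17*((4 - 12) + (-1 + 324)) = 17*(-8 + 323) = 17*315 = 5355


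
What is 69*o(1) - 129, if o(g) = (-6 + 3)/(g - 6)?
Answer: -438/5 ≈ -87.600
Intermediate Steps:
o(g) = -3/(-6 + g)
69*o(1) - 129 = 69*(-3/(-6 + 1)) - 129 = 69*(-3/(-5)) - 129 = 69*(-3*(-⅕)) - 129 = 69*(⅗) - 129 = 207/5 - 129 = -438/5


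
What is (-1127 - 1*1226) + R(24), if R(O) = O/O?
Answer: -2352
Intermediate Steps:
R(O) = 1
(-1127 - 1*1226) + R(24) = (-1127 - 1*1226) + 1 = (-1127 - 1226) + 1 = -2353 + 1 = -2352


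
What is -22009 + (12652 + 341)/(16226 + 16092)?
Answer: -711273869/32318 ≈ -22009.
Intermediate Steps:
-22009 + (12652 + 341)/(16226 + 16092) = -22009 + 12993/32318 = -711273869/32318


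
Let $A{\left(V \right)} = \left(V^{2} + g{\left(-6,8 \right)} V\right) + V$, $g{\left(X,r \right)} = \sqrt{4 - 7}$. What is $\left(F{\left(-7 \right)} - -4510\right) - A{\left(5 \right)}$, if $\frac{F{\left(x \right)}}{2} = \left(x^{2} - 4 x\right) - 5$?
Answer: $4624 - 5 i \sqrt{3} \approx 4624.0 - 8.6602 i$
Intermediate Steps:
$g{\left(X,r \right)} = i \sqrt{3}$ ($g{\left(X,r \right)} = \sqrt{-3} = i \sqrt{3}$)
$F{\left(x \right)} = -10 - 8 x + 2 x^{2}$ ($F{\left(x \right)} = 2 \left(\left(x^{2} - 4 x\right) - 5\right) = 2 \left(-5 + x^{2} - 4 x\right) = -10 - 8 x + 2 x^{2}$)
$A{\left(V \right)} = V + V^{2} + i V \sqrt{3}$ ($A{\left(V \right)} = \left(V^{2} + i \sqrt{3} V\right) + V = \left(V^{2} + i V \sqrt{3}\right) + V = V + V^{2} + i V \sqrt{3}$)
$\left(F{\left(-7 \right)} - -4510\right) - A{\left(5 \right)} = \left(\left(-10 - -56 + 2 \left(-7\right)^{2}\right) - -4510\right) - 5 \left(1 + 5 + i \sqrt{3}\right) = \left(\left(-10 + 56 + 2 \cdot 49\right) + 4510\right) - 5 \left(6 + i \sqrt{3}\right) = \left(\left(-10 + 56 + 98\right) + 4510\right) - \left(30 + 5 i \sqrt{3}\right) = \left(144 + 4510\right) - \left(30 + 5 i \sqrt{3}\right) = 4654 - \left(30 + 5 i \sqrt{3}\right) = 4624 - 5 i \sqrt{3}$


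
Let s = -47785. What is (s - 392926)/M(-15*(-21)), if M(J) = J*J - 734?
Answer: -440711/98491 ≈ -4.4746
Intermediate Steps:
M(J) = -734 + J**2 (M(J) = J**2 - 734 = -734 + J**2)
(s - 392926)/M(-15*(-21)) = (-47785 - 392926)/(-734 + (-15*(-21))**2) = -440711/(-734 + 315**2) = -440711/(-734 + 99225) = -440711/98491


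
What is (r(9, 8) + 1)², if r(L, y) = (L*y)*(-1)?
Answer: 5041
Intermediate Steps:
r(L, y) = -L*y
(r(9, 8) + 1)² = (-1*9*8 + 1)² = (-72 + 1)² = (-71)² = 5041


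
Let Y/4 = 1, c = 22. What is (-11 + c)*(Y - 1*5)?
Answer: -11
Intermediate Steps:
Y = 4 (Y = 4*1 = 4)
(-11 + c)*(Y - 1*5) = (-11 + 22)*(4 - 1*5) = 11*(4 - 5) = 11*(-1) = -11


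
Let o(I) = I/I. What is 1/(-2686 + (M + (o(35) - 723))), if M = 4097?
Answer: 1/689 ≈ 0.0014514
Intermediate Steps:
o(I) = 1
1/(-2686 + (M + (o(35) - 723))) = 1/(-2686 + (4097 + (1 - 723))) = 1/(-2686 + (4097 - 722)) = 1/(-2686 + 3375) = 1/689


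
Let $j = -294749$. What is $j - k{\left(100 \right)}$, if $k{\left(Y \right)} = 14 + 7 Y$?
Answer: $-295463$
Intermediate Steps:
$j - k{\left(100 \right)} = -294749 - \left(14 + 7 \cdot 100\right) = -294749 - \left(14 + 700\right) = -294749 - 714 = -295463$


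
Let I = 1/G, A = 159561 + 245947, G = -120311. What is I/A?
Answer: -1/48787072988 ≈ -2.0497e-11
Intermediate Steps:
A = 405508
I = -1/120311 (I = 1/(-120311) = -1/120311 ≈ -8.3118e-6)
I/A = -1/120311/405508 = -1/120311*1/405508 = -1/48787072988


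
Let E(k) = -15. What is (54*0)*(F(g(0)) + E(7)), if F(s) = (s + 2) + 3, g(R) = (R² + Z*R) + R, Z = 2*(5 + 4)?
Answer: 0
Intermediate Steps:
Z = 18 (Z = 2*9 = 18)
g(R) = R² + 19*R (g(R) = (R² + 18*R) + R = R² + 19*R)
F(s) = 5 + s (F(s) = (2 + s) + 3 = 5 + s)
(54*0)*(F(g(0)) + E(7)) = (54*0)*((5 + 0*(19 + 0)) - 15) = 0*((5 + 0*19) - 15) = 0*((5 + 0) - 15) = 0*(5 - 15) = 0*(-10) = 0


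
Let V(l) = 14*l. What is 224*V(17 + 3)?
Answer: 62720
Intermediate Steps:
224*V(17 + 3) = 224*(14*(17 + 3)) = 224*(14*20) = 224*280 = 62720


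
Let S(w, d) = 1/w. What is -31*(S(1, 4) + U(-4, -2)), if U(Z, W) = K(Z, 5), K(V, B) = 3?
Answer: -124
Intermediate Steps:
U(Z, W) = 3
-31*(S(1, 4) + U(-4, -2)) = -31*(1/1 + 3) = -31*(1 + 3) = -31*4 = -124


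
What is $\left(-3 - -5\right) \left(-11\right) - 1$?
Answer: $-23$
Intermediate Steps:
$\left(-3 - -5\right) \left(-11\right) - 1 = \left(-3 + 5\right) \left(-11\right) - 1 = 2 \left(-11\right) - 1 = -22 - 1 = -23$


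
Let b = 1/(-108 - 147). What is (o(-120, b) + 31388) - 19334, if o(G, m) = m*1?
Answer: 3073769/255 ≈ 12054.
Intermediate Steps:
b = -1/255 (b = 1/(-255) = -1/255 ≈ -0.0039216)
o(G, m) = m
(o(-120, b) + 31388) - 19334 = (-1/255 + 31388) - 19334 = 8003939/255 - 19334 = 3073769/255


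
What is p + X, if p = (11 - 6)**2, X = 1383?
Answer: 1408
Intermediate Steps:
p = 25 (p = 5**2 = 25)
p + X = 25 + 1383 = 1408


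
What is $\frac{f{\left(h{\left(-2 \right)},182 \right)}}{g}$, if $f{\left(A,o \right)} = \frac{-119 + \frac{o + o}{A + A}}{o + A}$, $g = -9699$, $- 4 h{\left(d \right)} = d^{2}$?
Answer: $\frac{301}{1755519} \approx 0.00017146$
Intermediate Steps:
$h{\left(d \right)} = - \frac{d^{2}}{4}$
$f{\left(A,o \right)} = \frac{-119 + \frac{o}{A}}{A + o}$ ($f{\left(A,o \right)} = \frac{-119 + \frac{2 o}{2 A}}{A + o} = \frac{-119 + 2 o \frac{1}{2 A}}{A + o} = \frac{-119 + \frac{o}{A}}{A + o}$)
$\frac{f{\left(h{\left(-2 \right)},182 \right)}}{g} = \frac{\frac{1}{\left(- \frac{1}{4}\right) \left(-2\right)^{2}} \frac{1}{- \frac{\left(-2\right)^{2}}{4} + 182} \left(182 - 119 \left(- \frac{\left(-2\right)^{2}}{4}\right)\right)}{-9699} = \frac{182 - 119 \left(\left(- \frac{1}{4}\right) 4\right)}{\left(- \frac{1}{4}\right) 4 \left(\left(- \frac{1}{4}\right) 4 + 182\right)} \left(- \frac{1}{9699}\right) = \frac{182 - -119}{\left(-1\right) \left(-1 + 182\right)} \left(- \frac{1}{9699}\right) = - \frac{182 + 119}{181} \left(- \frac{1}{9699}\right) = \left(-1\right) \frac{1}{181} \cdot 301 \left(- \frac{1}{9699}\right) = \left(- \frac{301}{181}\right) \left(- \frac{1}{9699}\right) = \frac{301}{1755519}$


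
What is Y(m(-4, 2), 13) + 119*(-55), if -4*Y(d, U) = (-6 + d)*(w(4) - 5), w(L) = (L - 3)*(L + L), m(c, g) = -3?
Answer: -26153/4 ≈ -6538.3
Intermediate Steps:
w(L) = 2*L*(-3 + L) (w(L) = (-3 + L)*(2*L) = 2*L*(-3 + L))
Y(d, U) = 9/2 - 3*d/4 (Y(d, U) = -(-6 + d)*(2*4*(-3 + 4) - 5)/4 = -(-6 + d)*(2*4*1 - 5)/4 = -(-6 + d)*(8 - 5)/4 = -(-6 + d)*3/4 = -(-18 + 3*d)/4 = 9/2 - 3*d/4)
Y(m(-4, 2), 13) + 119*(-55) = (9/2 - ¾*(-3)) + 119*(-55) = (9/2 + 9/4) - 6545 = 27/4 - 6545 = -26153/4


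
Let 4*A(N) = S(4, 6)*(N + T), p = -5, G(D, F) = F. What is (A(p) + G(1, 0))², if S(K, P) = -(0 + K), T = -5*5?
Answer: 900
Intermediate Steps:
T = -25
S(K, P) = -K
A(N) = 25 - N (A(N) = ((-1*4)*(N - 25))/4 = (-4*(-25 + N))/4 = (100 - 4*N)/4 = 25 - N)
(A(p) + G(1, 0))² = ((25 - 1*(-5)) + 0)² = ((25 + 5) + 0)² = (30 + 0)² = 30² = 900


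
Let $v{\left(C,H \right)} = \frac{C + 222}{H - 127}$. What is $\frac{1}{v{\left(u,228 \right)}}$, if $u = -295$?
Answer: $- \frac{101}{73} \approx -1.3836$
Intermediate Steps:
$v{\left(C,H \right)} = \frac{222 + C}{-127 + H}$
$\frac{1}{v{\left(u,228 \right)}} = \frac{1}{\frac{1}{-127 + 228} \left(222 - 295\right)} = \frac{1}{\frac{1}{101} \left(-73\right)} = \frac{1}{- \frac{73}{101}} = - \frac{101}{73}$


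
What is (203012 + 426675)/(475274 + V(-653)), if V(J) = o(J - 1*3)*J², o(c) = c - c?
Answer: 629687/475274 ≈ 1.3249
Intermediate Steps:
o(c) = 0
V(J) = 0 (V(J) = 0*J² = 0)
(203012 + 426675)/(475274 + V(-653)) = (203012 + 426675)/(475274 + 0) = 629687/475274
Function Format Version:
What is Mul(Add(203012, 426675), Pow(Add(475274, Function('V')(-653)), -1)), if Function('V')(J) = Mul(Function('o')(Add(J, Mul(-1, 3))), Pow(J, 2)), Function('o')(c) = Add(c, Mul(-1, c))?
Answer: Rational(629687, 475274) ≈ 1.3249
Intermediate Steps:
Function('o')(c) = 0
Function('V')(J) = 0 (Function('V')(J) = Mul(0, Pow(J, 2)) = 0)
Mul(Add(203012, 426675), Pow(Add(475274, Function('V')(-653)), -1)) = Mul(Add(203012, 426675), Pow(Add(475274, 0), -1)) = Mul(629687, Pow(475274, -1)) = Mul(629687, Rational(1, 475274)) = Rational(629687, 475274)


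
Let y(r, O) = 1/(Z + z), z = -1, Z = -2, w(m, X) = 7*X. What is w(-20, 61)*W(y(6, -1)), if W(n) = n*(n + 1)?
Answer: -854/9 ≈ -94.889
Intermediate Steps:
y(r, O) = -⅓ (y(r, O) = 1/(-2 - 1) = 1/(-3) = -⅓)
W(n) = n*(1 + n)
w(-20, 61)*W(y(6, -1)) = (7*61)*(-(1 - ⅓)/3) = 427*(-⅓*⅔) = 427*(-2/9) = -854/9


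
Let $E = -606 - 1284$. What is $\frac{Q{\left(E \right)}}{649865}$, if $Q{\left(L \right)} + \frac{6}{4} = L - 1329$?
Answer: $- \frac{6441}{1299730} \approx -0.0049556$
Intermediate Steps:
$E = -1890$
$Q{\left(L \right)} = - \frac{2661}{2} + L$ ($Q{\left(L \right)} = - \frac{3}{2} + \left(L - 1329\right) = - \frac{3}{2} + \left(-1329 + L\right) = - \frac{2661}{2} + L$)
$\frac{Q{\left(E \right)}}{649865} = \frac{- \frac{2661}{2} - 1890}{649865} = \left(- \frac{6441}{2}\right) \frac{1}{649865} = - \frac{6441}{1299730}$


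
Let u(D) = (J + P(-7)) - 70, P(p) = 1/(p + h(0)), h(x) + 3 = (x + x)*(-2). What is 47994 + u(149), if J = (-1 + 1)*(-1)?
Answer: 479239/10 ≈ 47924.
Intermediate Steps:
h(x) = -3 - 4*x (h(x) = -3 + (x + x)*(-2) = -3 + (2*x)*(-2) = -3 - 4*x)
P(p) = 1/(-3 + p) (P(p) = 1/(p + (-3 - 4*0)) = 1/(p + (-3 + 0)) = 1/(p - 3) = 1/(-3 + p))
J = 0 (J = 0*(-1) = 0)
u(D) = -701/10 (u(D) = (0 + 1/(-3 - 7)) - 70 = (0 + 1/(-10)) - 70 = (0 - 1/10) - 70 = -1/10 - 70 = -701/10)
47994 + u(149) = 47994 - 701/10 = 479239/10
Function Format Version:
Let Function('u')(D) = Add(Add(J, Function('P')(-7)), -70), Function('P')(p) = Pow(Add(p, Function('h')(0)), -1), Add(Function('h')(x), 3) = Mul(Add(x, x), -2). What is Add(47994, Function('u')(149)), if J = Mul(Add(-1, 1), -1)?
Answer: Rational(479239, 10) ≈ 47924.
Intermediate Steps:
Function('h')(x) = Add(-3, Mul(-4, x)) (Function('h')(x) = Add(-3, Mul(Add(x, x), -2)) = Add(-3, Mul(Mul(2, x), -2)) = Add(-3, Mul(-4, x)))
Function('P')(p) = Pow(Add(-3, p), -1) (Function('P')(p) = Pow(Add(p, Add(-3, Mul(-4, 0))), -1) = Pow(Add(p, Add(-3, 0)), -1) = Pow(Add(p, -3), -1) = Pow(Add(-3, p), -1))
J = 0 (J = Mul(0, -1) = 0)
Function('u')(D) = Rational(-701, 10) (Function('u')(D) = Add(Add(0, Pow(Add(-3, -7), -1)), -70) = Add(Add(0, Pow(-10, -1)), -70) = Add(Add(0, Rational(-1, 10)), -70) = Add(Rational(-1, 10), -70) = Rational(-701, 10))
Add(47994, Function('u')(149)) = Add(47994, Rational(-701, 10)) = Rational(479239, 10)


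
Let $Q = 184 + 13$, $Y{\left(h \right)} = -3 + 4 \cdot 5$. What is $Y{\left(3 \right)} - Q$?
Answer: $-180$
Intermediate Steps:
$Y{\left(h \right)} = 17$ ($Y{\left(h \right)} = -3 + 20 = 17$)
$Q = 197$
$Y{\left(3 \right)} - Q = 17 - 197 = -180$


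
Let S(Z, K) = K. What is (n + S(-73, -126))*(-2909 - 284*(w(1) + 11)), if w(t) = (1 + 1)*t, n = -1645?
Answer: 11690371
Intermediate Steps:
w(t) = 2*t
(n + S(-73, -126))*(-2909 - 284*(w(1) + 11)) = (-1645 - 126)*(-2909 - 284*(2*1 + 11)) = -1771*(-2909 - 284*(2 + 11)) = -1771*(-2909 - 284*13) = -1771*(-2909 - 3692) = -1771*(-6601) = 11690371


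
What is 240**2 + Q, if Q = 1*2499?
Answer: 60099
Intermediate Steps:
Q = 2499
240**2 + Q = 240**2 + 2499 = 57600 + 2499 = 60099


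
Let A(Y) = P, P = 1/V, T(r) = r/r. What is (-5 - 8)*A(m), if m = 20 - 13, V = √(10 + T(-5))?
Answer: -13*√11/11 ≈ -3.9196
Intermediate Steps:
T(r) = 1
V = √11 (V = √(10 + 1) = √11 ≈ 3.3166)
m = 7
P = √11/11 (P = 1/(√11) = √11/11 ≈ 0.30151)
A(Y) = √11/11
(-5 - 8)*A(m) = (-5 - 8)*(√11/11) = -13*√11/11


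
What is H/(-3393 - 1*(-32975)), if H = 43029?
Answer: 6147/4226 ≈ 1.4546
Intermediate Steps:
H/(-3393 - 1*(-32975)) = 43029/(-3393 - 1*(-32975)) = 43029/(-3393 + 32975) = 43029/29582 = 43029*(1/29582) = 6147/4226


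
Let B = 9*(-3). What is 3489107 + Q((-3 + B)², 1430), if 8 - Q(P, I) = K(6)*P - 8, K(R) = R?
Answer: 3483723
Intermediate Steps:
B = -27
Q(P, I) = 16 - 6*P (Q(P, I) = 8 - (6*P - 8) = 8 - (-8 + 6*P) = 8 + (8 - 6*P) = 16 - 6*P)
3489107 + Q((-3 + B)², 1430) = 3489107 + (16 - 6*(-3 - 27)²) = 3489107 + (16 - 6*(-30)²) = 3489107 + (16 - 6*900) = 3489107 + (16 - 5400) = 3489107 - 5384 = 3483723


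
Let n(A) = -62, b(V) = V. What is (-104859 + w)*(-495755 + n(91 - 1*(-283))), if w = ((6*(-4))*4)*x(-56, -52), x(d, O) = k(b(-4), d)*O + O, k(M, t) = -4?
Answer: 59416230195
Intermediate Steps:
x(d, O) = -3*O (x(d, O) = -4*O + O = -3*O)
w = -14976 (w = ((6*(-4))*4)*(-3*(-52)) = -24*4*156 = -96*156 = -14976)
(-104859 + w)*(-495755 + n(91 - 1*(-283))) = (-104859 - 14976)*(-495755 - 62) = -119835*(-495817) = 59416230195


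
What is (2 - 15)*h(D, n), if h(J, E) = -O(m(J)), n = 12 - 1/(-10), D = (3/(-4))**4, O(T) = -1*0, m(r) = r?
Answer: 0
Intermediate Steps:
O(T) = 0
D = 81/256 (D = (3*(-1/4))**4 = (-3/4)**4 = 81/256 ≈ 0.31641)
n = 121/10 (n = 12 - 1*(-1/10) = 12 + 1/10 = 121/10 ≈ 12.100)
h(J, E) = 0 (h(J, E) = -1*0 = 0)
(2 - 15)*h(D, n) = (2 - 15)*0 = -13*0 = 0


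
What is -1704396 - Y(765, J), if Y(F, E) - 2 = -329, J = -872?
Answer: -1704069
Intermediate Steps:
Y(F, E) = -327 (Y(F, E) = 2 - 329 = -327)
-1704396 - Y(765, J) = -1704396 - 1*(-327) = -1704396 + 327 = -1704069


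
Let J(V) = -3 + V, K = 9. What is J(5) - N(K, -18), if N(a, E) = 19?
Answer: -17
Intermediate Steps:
J(5) - N(K, -18) = (-3 + 5) - 1*19 = 2 - 19 = -17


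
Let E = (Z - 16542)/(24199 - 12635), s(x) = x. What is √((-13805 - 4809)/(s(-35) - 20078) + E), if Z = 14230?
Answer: 4*√3128926412245/8306669 ≈ 0.85179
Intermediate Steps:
E = -578/2891 (E = (14230 - 16542)/(24199 - 12635) = -2312/11564 = -2312*1/11564 = -578/2891 ≈ -0.19993)
√((-13805 - 4809)/(s(-35) - 20078) + E) = √((-13805 - 4809)/(-35 - 20078) - 578/2891) = √(-18614/(-20113) - 578/2891) = √(-18614*(-1/20113) - 578/2891) = √(18614/20113 - 578/2891) = √(42187760/58146683) = 4*√3128926412245/8306669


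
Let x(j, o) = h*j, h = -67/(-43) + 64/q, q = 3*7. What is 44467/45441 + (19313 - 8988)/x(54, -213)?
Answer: 16061284931/377978238 ≈ 42.493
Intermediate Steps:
q = 21
h = 4159/903 (h = -67/(-43) + 64/21 = -67*(-1/43) + 64*(1/21) = 67/43 + 64/21 = 4159/903 ≈ 4.6058)
x(j, o) = 4159*j/903
44467/45441 + (19313 - 8988)/x(54, -213) = 44467/45441 + (19313 - 8988)/(((4159/903)*54)) = 44467*(1/45441) + 10325/(74862/301) = 44467/45441 + 10325*(301/74862) = 44467/45441 + 3107825/74862 = 16061284931/377978238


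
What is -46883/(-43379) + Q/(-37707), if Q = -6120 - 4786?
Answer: 2240908655/1635691953 ≈ 1.3700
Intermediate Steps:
Q = -10906
-46883/(-43379) + Q/(-37707) = -46883/(-43379) - 10906/(-37707) = -46883*(-1/43379) - 10906*(-1/37707) = 46883/43379 + 10906/37707 = 2240908655/1635691953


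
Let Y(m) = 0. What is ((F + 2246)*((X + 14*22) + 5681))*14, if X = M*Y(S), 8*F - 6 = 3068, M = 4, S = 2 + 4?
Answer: 441071883/2 ≈ 2.2054e+8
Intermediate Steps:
S = 6
F = 1537/4 (F = ¾ + (⅛)*3068 = ¾ + 767/2 = 1537/4 ≈ 384.25)
X = 0 (X = 4*0 = 0)
((F + 2246)*((X + 14*22) + 5681))*14 = ((1537/4 + 2246)*((0 + 14*22) + 5681))*14 = (10521*((0 + 308) + 5681)/4)*14 = (10521*(308 + 5681)/4)*14 = ((10521/4)*5989)*14 = (63010269/4)*14 = 441071883/2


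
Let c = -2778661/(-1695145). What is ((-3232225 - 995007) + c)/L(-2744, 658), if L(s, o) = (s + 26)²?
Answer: -2388589469993/4174308123660 ≈ -0.57221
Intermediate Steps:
L(s, o) = (26 + s)²
c = 2778661/1695145 (c = -2778661*(-1/1695145) = 2778661/1695145 ≈ 1.6392)
((-3232225 - 995007) + c)/L(-2744, 658) = ((-3232225 - 995007) + 2778661/1695145)/((26 - 2744)²) = (-4227232 + 2778661/1695145)/((-2718)²) = -7165768409979/1695145/7387524 = -7165768409979/1695145*1/7387524 = -2388589469993/4174308123660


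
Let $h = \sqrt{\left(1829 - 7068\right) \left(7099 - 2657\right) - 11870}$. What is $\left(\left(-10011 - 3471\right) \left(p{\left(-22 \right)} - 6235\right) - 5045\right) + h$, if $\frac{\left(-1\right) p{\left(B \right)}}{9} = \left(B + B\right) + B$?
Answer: $76046917 + 2 i \sqrt{5820877} \approx 7.6047 \cdot 10^{7} + 4825.3 i$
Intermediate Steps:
$p{\left(B \right)} = - 27 B$ ($p{\left(B \right)} = - 9 \left(\left(B + B\right) + B\right) = - 9 \left(2 B + B\right) = - 9 \cdot 3 B = - 27 B$)
$h = 2 i \sqrt{5820877}$ ($h = \sqrt{\left(-5239\right) 4442 - 11870} = \sqrt{-23271638 - 11870} = \sqrt{-23283508} = 2 i \sqrt{5820877} \approx 4825.3 i$)
$\left(\left(-10011 - 3471\right) \left(p{\left(-22 \right)} - 6235\right) - 5045\right) + h = \left(\left(-10011 - 3471\right) \left(\left(-27\right) \left(-22\right) - 6235\right) - 5045\right) + 2 i \sqrt{5820877} = \left(- 13482 \left(594 - 6235\right) - 5045\right) + 2 i \sqrt{5820877} = \left(\left(-13482\right) \left(-5641\right) - 5045\right) + 2 i \sqrt{5820877} = \left(76051962 - 5045\right) + 2 i \sqrt{5820877} = 76046917 + 2 i \sqrt{5820877}$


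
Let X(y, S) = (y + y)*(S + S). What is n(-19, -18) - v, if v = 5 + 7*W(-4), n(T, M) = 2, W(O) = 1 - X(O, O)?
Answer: 438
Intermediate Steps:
X(y, S) = 4*S*y (X(y, S) = (2*y)*(2*S) = 4*S*y)
W(O) = 1 - 4*O**2 (W(O) = 1 - 4*O*O = 1 - 4*O**2)
v = -436 (v = 5 + 7*(1 - 4*(-4)**2) = 5 + 7*(1 - 4*16) = 5 + 7*(1 - 64) = 5 + 7*(-63) = 5 - 441 = -436)
n(-19, -18) - v = 2 - 1*(-436) = 2 + 436 = 438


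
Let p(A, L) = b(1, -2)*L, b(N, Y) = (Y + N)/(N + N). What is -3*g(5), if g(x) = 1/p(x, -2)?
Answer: -3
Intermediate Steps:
b(N, Y) = (N + Y)/(2*N) (b(N, Y) = (N + Y)/((2*N)) = (N + Y)*(1/(2*N)) = (N + Y)/(2*N))
p(A, L) = -L/2 (p(A, L) = ((½)*(1 - 2)/1)*L = ((½)*1*(-1))*L = -L/2)
g(x) = 1 (g(x) = 1/(-½*(-2)) = 1/1 = 1)
-3*g(5) = -3*1 = -3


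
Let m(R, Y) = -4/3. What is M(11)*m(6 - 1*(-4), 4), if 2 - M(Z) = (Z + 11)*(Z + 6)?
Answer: 496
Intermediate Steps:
m(R, Y) = -4/3 (m(R, Y) = (1/3)*(-4) = -4/3)
M(Z) = 2 - (6 + Z)*(11 + Z) (M(Z) = 2 - (Z + 11)*(Z + 6) = 2 - (11 + Z)*(6 + Z) = 2 - (6 + Z)*(11 + Z))
M(11)*m(6 - 1*(-4), 4) = (-64 - 1*11**2 - 17*11)*(-4/3) = (-64 - 1*121 - 187)*(-4/3) = (-64 - 121 - 187)*(-4/3) = -372*(-4/3) = 496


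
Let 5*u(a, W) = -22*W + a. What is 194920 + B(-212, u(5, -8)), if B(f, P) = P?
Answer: 974781/5 ≈ 1.9496e+5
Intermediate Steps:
u(a, W) = -22*W/5 + a/5 (u(a, W) = (-22*W + a)/5 = (a - 22*W)/5 = -22*W/5 + a/5)
194920 + B(-212, u(5, -8)) = 194920 + (-22/5*(-8) + (1/5)*5) = 194920 + (176/5 + 1) = 194920 + 181/5 = 974781/5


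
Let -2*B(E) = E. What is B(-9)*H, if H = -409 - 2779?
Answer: -14346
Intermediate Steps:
B(E) = -E/2
H = -3188
B(-9)*H = -½*(-9)*(-3188) = (9/2)*(-3188) = -14346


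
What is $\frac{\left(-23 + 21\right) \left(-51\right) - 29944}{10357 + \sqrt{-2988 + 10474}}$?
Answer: $- \frac{309073594}{107259963} + \frac{29842 \sqrt{7486}}{107259963} \approx -2.8575$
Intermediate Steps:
$\frac{\left(-23 + 21\right) \left(-51\right) - 29944}{10357 + \sqrt{-2988 + 10474}} = \frac{\left(-2\right) \left(-51\right) - 29944}{10357 + \sqrt{7486}} = \frac{102 - 29944}{10357 + \sqrt{7486}} = - \frac{29842}{10357 + \sqrt{7486}}$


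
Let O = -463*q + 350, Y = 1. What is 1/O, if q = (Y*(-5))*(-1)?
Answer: -1/1965 ≈ -0.00050891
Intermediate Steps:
q = 5 (q = (1*(-5))*(-1) = -5*(-1) = 5)
O = -1965 (O = -463*5 + 350 = -2315 + 350 = -1965)
1/O = 1/(-1965) = -1/1965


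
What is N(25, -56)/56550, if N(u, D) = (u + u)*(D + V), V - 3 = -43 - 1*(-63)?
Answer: -11/377 ≈ -0.029178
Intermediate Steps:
V = 23 (V = 3 + (-43 - 1*(-63)) = 3 + (-43 + 63) = 3 + 20 = 23)
N(u, D) = 2*u*(23 + D) (N(u, D) = (u + u)*(D + 23) = (2*u)*(23 + D) = 2*u*(23 + D))
N(25, -56)/56550 = (2*25*(23 - 56))/56550 = (2*25*(-33))*(1/56550) = -1650*1/56550 = -11/377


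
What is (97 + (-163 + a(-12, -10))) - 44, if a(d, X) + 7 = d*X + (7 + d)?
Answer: -2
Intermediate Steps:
a(d, X) = d + X*d (a(d, X) = -7 + (d*X + (7 + d)) = -7 + (X*d + (7 + d)) = -7 + (7 + d + X*d) = d + X*d)
(97 + (-163 + a(-12, -10))) - 44 = (97 + (-163 - 12*(1 - 10))) - 44 = (97 + (-163 - 12*(-9))) - 44 = (97 + (-163 + 108)) - 44 = (97 - 55) - 44 = 42 - 44 = -2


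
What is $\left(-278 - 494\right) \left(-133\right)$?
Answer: $102676$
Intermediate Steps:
$\left(-278 - 494\right) \left(-133\right) = \left(-772\right) \left(-133\right) = 102676$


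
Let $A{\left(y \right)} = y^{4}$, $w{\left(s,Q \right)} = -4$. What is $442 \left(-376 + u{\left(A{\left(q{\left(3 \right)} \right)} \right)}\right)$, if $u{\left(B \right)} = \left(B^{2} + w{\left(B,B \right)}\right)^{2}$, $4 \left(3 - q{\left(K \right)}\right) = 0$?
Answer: $19003291866$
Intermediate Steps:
$q{\left(K \right)} = 3$ ($q{\left(K \right)} = 3 - 0 = 3 + 0 = 3$)
$u{\left(B \right)} = \left(-4 + B^{2}\right)^{2}$ ($u{\left(B \right)} = \left(B^{2} - 4\right)^{2} = \left(-4 + B^{2}\right)^{2}$)
$442 \left(-376 + u{\left(A{\left(q{\left(3 \right)} \right)} \right)}\right) = 442 \left(-376 + \left(-4 + \left(3^{4}\right)^{2}\right)^{2}\right) = 442 \left(-376 + \left(-4 + 81^{2}\right)^{2}\right) = 442 \left(-376 + \left(-4 + 6561\right)^{2}\right) = 442 \left(-376 + 6557^{2}\right) = 442 \left(-376 + 42994249\right) = 442 \cdot 42993873 = 19003291866$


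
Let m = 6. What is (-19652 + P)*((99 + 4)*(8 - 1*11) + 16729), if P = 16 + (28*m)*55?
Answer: -170702320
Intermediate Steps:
P = 9256 (P = 16 + (28*6)*55 = 16 + 168*55 = 16 + 9240 = 9256)
(-19652 + P)*((99 + 4)*(8 - 1*11) + 16729) = (-19652 + 9256)*((99 + 4)*(8 - 1*11) + 16729) = -10396*(103*(8 - 11) + 16729) = -10396*(103*(-3) + 16729) = -10396*(-309 + 16729) = -10396*16420 = -170702320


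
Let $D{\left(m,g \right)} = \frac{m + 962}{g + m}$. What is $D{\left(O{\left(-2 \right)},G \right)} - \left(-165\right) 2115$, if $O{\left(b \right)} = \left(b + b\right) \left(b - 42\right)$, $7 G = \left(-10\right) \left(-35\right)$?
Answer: $\frac{39434744}{113} \approx 3.4898 \cdot 10^{5}$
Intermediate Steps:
$G = 50$ ($G = \frac{\left(-10\right) \left(-35\right)}{7} = \frac{1}{7} \cdot 350 = 50$)
$O{\left(b \right)} = 2 b \left(-42 + b\right)$
$D{\left(m,g \right)} = \frac{962 + m}{g + m}$
$D{\left(O{\left(-2 \right)},G \right)} - \left(-165\right) 2115 = \frac{962 + 2 \left(-2\right) \left(-42 - 2\right)}{50 + 2 \left(-2\right) \left(-42 - 2\right)} - \left(-165\right) 2115 = \frac{962 + 2 \left(-2\right) \left(-44\right)}{50 + 2 \left(-2\right) \left(-44\right)} - -348975 = \frac{962 + 176}{50 + 176} + 348975 = \frac{1}{226} \cdot 1138 + 348975 = \frac{569}{113} + 348975 = \frac{39434744}{113}$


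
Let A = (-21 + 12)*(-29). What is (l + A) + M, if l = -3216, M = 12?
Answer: -2943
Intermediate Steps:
A = 261 (A = -9*(-29) = 261)
(l + A) + M = (-3216 + 261) + 12 = -2955 + 12 = -2943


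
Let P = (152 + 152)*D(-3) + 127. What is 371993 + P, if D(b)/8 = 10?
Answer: 396440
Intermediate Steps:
D(b) = 80 (D(b) = 8*10 = 80)
P = 24447 (P = (152 + 152)*80 + 127 = 304*80 + 127 = 24320 + 127 = 24447)
371993 + P = 371993 + 24447 = 396440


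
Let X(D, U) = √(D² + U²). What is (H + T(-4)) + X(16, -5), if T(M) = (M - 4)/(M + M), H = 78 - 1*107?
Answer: -28 + √281 ≈ -11.237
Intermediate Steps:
H = -29 (H = 78 - 107 = -29)
T(M) = (-4 + M)/(2*M) (T(M) = (-4 + M)/((2*M)) = (-4 + M)*(1/(2*M)) = (-4 + M)/(2*M))
(H + T(-4)) + X(16, -5) = (-29 + (½)*(-4 - 4)/(-4)) + √(16² + (-5)²) = (-29 + (½)*(-¼)*(-8)) + √(256 + 25) = (-29 + 1) + √281 = -28 + √281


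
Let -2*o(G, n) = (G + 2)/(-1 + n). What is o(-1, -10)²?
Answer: 1/484 ≈ 0.0020661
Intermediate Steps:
o(G, n) = -(2 + G)/(2*(-1 + n)) (o(G, n) = -(G + 2)/(2*(-1 + n)) = -(2 + G)/(2*(-1 + n)))
o(-1, -10)² = ((-2 - 1*(-1))/(2*(-1 - 10)))² = ((½)*(-2 + 1)/(-11))² = ((½)*(-1/11)*(-1))² = (1/22)² = 1/484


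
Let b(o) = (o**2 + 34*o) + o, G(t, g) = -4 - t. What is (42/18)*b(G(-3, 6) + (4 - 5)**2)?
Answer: 0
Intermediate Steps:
b(o) = o**2 + 35*o
(42/18)*b(G(-3, 6) + (4 - 5)**2) = (42/18)*(((-4 - 1*(-3)) + (4 - 5)**2)*(35 + ((-4 - 1*(-3)) + (4 - 5)**2))) = (42*(1/18))*(((-4 + 3) + (-1)**2)*(35 + ((-4 + 3) + (-1)**2))) = 7*((-1 + 1)*(35 + (-1 + 1)))/3 = 7*(0*(35 + 0))/3 = 7*(0*35)/3 = (7/3)*0 = 0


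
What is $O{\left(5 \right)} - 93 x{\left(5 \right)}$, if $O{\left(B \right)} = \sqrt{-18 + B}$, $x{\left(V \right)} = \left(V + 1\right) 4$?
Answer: $-2232 + i \sqrt{13} \approx -2232.0 + 3.6056 i$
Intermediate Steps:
$x{\left(V \right)} = 4 + 4 V$ ($x{\left(V \right)} = \left(1 + V\right) 4 = 4 + 4 V$)
$O{\left(5 \right)} - 93 x{\left(5 \right)} = \sqrt{-18 + 5} - 93 \left(4 + 4 \cdot 5\right) = \sqrt{-13} - 93 \left(4 + 20\right) = i \sqrt{13} - 2232 = -2232 + i \sqrt{13}$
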